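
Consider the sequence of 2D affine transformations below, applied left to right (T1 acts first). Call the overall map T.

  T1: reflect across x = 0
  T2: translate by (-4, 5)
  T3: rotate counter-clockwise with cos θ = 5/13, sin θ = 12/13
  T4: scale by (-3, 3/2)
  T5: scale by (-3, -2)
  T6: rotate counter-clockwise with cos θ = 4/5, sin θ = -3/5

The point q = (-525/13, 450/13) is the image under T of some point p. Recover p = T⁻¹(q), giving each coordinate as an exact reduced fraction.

p = (-2/3, 0)

T1 = [-1 0 0; 0 1 0; 0 0 1]
T2·T1 = [-1 0 -4; 0 1 5; 0 0 1]
T3·…·T1 = [-5/13 -12/13 -80/13; -12/13 5/13 -23/13; 0 0 1]
T4·…·T1 = [15/13 36/13 240/13; -18/13 15/26 -69/26; 0 0 1]
T5·…·T1 = [-45/13 -108/13 -720/13; 36/13 -15/13 69/13; 0 0 1]
T6·…·T1 = [-72/65 -477/65 -2673/65; 279/65 264/65 2436/65; 0 0 1]
det M = 27; M⁻¹ = [88/585 53/195 -4; -31/195 -8/195 -5; 0 0 1]
M⁻¹ · (-525/13, 450/13)ᵀ = (-2/3, 0)ᵀ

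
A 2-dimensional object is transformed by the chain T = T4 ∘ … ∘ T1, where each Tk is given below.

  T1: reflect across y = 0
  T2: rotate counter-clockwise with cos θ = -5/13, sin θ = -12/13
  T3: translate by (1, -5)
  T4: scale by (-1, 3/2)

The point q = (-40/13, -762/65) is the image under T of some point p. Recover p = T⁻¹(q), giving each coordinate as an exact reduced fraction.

T1 = [1 0 0; 0 -1 0; 0 0 1]
T2·T1 = [-5/13 -12/13 0; -12/13 5/13 0; 0 0 1]
T3·…·T1 = [-5/13 -12/13 1; -12/13 5/13 -5; 0 0 1]
T4·…·T1 = [5/13 12/13 -1; -18/13 15/26 -15/2; 0 0 1]
det M = 3/2; M⁻¹ = [5/13 -8/13 -55/13; 12/13 10/39 37/13; 0 0 1]
M⁻¹ · (-40/13, -762/65)ᵀ = (9/5, -3)ᵀ

p = (9/5, -3)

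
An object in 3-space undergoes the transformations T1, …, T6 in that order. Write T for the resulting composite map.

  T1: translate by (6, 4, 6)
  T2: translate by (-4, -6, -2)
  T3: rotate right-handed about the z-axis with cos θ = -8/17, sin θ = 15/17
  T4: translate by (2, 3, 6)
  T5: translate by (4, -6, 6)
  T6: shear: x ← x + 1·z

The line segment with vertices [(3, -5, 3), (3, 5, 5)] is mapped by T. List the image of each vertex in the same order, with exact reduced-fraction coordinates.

T1 translate by (6, 4, 6): (3, -5, 3) → (9, -1, 9); (3, 5, 5) → (9, 9, 11)
T2 translate by (-4, -6, -2): (9, -1, 9) → (5, -7, 7); (9, 9, 11) → (5, 3, 9)
T3 rotate right-handed about the z-axis with cos θ = -8/17, sin θ = 15/17: (5, -7, 7) → (65/17, 131/17, 7); (5, 3, 9) → (-5, 3, 9)
T4 translate by (2, 3, 6): (65/17, 131/17, 7) → (99/17, 182/17, 13); (-5, 3, 9) → (-3, 6, 15)
T5 translate by (4, -6, 6): (99/17, 182/17, 13) → (167/17, 80/17, 19); (-3, 6, 15) → (1, 0, 21)
T6 shear: x ← x + 1·z: (167/17, 80/17, 19) → (490/17, 80/17, 19); (1, 0, 21) → (22, 0, 21)

image vertices: (490/17, 80/17, 19), (22, 0, 21)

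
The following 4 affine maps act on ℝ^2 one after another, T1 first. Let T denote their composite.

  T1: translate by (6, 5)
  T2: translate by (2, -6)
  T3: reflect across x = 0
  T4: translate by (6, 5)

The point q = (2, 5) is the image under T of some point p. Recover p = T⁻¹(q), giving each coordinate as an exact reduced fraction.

T1 = [1 0 6; 0 1 5; 0 0 1]
T2·T1 = [1 0 8; 0 1 -1; 0 0 1]
T3·…·T1 = [-1 0 -8; 0 1 -1; 0 0 1]
T4·…·T1 = [-1 0 -2; 0 1 4; 0 0 1]
det M = -1; M⁻¹ = [-1 0 -2; 0 1 -4; 0 0 1]
M⁻¹ · (2, 5)ᵀ = (-4, 1)ᵀ

p = (-4, 1)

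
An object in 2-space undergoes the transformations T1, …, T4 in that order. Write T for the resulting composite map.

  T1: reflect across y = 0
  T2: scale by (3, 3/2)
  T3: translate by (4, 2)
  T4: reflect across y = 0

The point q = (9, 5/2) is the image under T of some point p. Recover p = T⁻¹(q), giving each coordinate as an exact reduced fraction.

p = (5/3, 3)

T1 = [1 0 0; 0 -1 0; 0 0 1]
T2·T1 = [3 0 0; 0 -3/2 0; 0 0 1]
T3·…·T1 = [3 0 4; 0 -3/2 2; 0 0 1]
T4·…·T1 = [3 0 4; 0 3/2 -2; 0 0 1]
det M = 9/2; M⁻¹ = [1/3 0 -4/3; 0 2/3 4/3; 0 0 1]
M⁻¹ · (9, 5/2)ᵀ = (5/3, 3)ᵀ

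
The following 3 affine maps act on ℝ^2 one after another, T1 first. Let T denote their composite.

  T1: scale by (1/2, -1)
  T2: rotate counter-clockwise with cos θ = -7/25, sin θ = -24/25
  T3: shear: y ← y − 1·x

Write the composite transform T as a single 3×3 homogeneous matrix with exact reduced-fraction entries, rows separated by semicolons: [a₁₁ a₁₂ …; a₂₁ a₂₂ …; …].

T1 = [1/2 0 0; 0 -1 0; 0 0 1]
T2·T1 = [-7/50 -24/25 0; -12/25 7/25 0; 0 0 1]
T3·…·T1 = [-7/50 -24/25 0; -17/50 31/25 0; 0 0 1]

T = [-7/50 -24/25 0; -17/50 31/25 0; 0 0 1]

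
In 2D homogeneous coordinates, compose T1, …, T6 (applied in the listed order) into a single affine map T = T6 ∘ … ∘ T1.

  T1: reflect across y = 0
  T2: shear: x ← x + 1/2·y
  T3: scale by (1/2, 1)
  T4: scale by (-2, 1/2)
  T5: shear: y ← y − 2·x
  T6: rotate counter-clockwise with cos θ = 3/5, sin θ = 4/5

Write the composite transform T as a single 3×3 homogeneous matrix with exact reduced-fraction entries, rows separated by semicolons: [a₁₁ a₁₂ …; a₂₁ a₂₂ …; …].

T = [-11/5 3/2 0; 2/5 -1/2 0; 0 0 1]

T1 = [1 0 0; 0 -1 0; 0 0 1]
T2·T1 = [1 -1/2 0; 0 -1 0; 0 0 1]
T3·…·T1 = [1/2 -1/4 0; 0 -1 0; 0 0 1]
T4·…·T1 = [-1 1/2 0; 0 -1/2 0; 0 0 1]
T5·…·T1 = [-1 1/2 0; 2 -3/2 0; 0 0 1]
T6·…·T1 = [-11/5 3/2 0; 2/5 -1/2 0; 0 0 1]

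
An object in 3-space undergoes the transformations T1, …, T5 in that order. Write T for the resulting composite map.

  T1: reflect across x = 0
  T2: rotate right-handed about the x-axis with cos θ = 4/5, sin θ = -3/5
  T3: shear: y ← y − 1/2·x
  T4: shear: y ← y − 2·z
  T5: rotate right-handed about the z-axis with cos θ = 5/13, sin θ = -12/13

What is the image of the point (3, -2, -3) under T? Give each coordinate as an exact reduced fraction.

T(p) = (-9/13, 77/26, -6/5)

T1 reflect across x = 0: (3, -2, -3) → (-3, -2, -3)
T2 rotate right-handed about the x-axis with cos θ = 4/5, sin θ = -3/5: (-3, -2, -3) → (-3, -17/5, -6/5)
T3 shear: y ← y − 1/2·x: (-3, -17/5, -6/5) → (-3, -19/10, -6/5)
T4 shear: y ← y − 2·z: (-3, -19/10, -6/5) → (-3, 1/2, -6/5)
T5 rotate right-handed about the z-axis with cos θ = 5/13, sin θ = -12/13: (-3, 1/2, -6/5) → (-9/13, 77/26, -6/5)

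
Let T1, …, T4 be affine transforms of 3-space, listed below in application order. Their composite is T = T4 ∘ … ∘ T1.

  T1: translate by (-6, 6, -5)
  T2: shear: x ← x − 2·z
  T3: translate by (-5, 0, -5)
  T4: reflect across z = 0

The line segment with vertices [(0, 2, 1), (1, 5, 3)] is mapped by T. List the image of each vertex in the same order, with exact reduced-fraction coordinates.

image vertices: (-3, 8, 9), (-6, 11, 7)

T1 translate by (-6, 6, -5): (0, 2, 1) → (-6, 8, -4); (1, 5, 3) → (-5, 11, -2)
T2 shear: x ← x − 2·z: (-6, 8, -4) → (2, 8, -4); (-5, 11, -2) → (-1, 11, -2)
T3 translate by (-5, 0, -5): (2, 8, -4) → (-3, 8, -9); (-1, 11, -2) → (-6, 11, -7)
T4 reflect across z = 0: (-3, 8, -9) → (-3, 8, 9); (-6, 11, -7) → (-6, 11, 7)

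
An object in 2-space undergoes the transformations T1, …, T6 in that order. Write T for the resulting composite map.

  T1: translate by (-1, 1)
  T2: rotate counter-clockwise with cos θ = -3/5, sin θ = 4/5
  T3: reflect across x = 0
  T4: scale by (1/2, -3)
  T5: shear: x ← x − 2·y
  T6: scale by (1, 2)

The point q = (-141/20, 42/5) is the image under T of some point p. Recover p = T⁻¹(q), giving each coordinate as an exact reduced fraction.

T1 = [1 0 -1; 0 1 1; 0 0 1]
T2·T1 = [-3/5 -4/5 -1/5; 4/5 -3/5 -7/5; 0 0 1]
T3·…·T1 = [3/5 4/5 1/5; 4/5 -3/5 -7/5; 0 0 1]
T4·…·T1 = [3/10 2/5 1/10; -12/5 9/5 21/5; 0 0 1]
T5·…·T1 = [51/10 -16/5 -83/10; -12/5 9/5 21/5; 0 0 1]
T6·…·T1 = [51/10 -16/5 -83/10; -24/5 18/5 42/5; 0 0 1]
det M = 3; M⁻¹ = [6/5 16/15 1; 8/5 17/10 -1; 0 0 1]
M⁻¹ · (-141/20, 42/5)ᵀ = (3/2, 2)ᵀ

p = (3/2, 2)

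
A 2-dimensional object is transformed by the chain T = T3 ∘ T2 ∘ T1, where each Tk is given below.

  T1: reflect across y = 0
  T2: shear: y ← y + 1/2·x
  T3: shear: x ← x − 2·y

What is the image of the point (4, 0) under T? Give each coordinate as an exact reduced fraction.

T1 reflect across y = 0: (4, 0) → (4, 0)
T2 shear: y ← y + 1/2·x: (4, 0) → (4, 2)
T3 shear: x ← x − 2·y: (4, 2) → (0, 2)

T(p) = (0, 2)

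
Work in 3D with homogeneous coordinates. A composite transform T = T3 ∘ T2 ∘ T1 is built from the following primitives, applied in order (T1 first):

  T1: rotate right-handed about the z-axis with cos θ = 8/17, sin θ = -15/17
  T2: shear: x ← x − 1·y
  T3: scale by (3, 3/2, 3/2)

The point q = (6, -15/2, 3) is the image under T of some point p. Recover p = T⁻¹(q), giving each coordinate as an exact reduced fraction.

T1 = [8/17 15/17 0 0; -15/17 8/17 0 0; 0 0 1 0; 0 0 0 1]
T2·T1 = [23/17 7/17 0 0; -15/17 8/17 0 0; 0 0 1 0; 0 0 0 1]
T3·…·T1 = [69/17 21/17 0 0; -45/34 12/17 0 0; 0 0 3/2 0; 0 0 0 1]
det M = 27/4; M⁻¹ = [8/51 -14/51 0 0; 5/17 46/51 0 0; 0 0 2/3 0; 0 0 0 1]
M⁻¹ · (6, -15/2, 3)ᵀ = (3, -5, 2)ᵀ

p = (3, -5, 2)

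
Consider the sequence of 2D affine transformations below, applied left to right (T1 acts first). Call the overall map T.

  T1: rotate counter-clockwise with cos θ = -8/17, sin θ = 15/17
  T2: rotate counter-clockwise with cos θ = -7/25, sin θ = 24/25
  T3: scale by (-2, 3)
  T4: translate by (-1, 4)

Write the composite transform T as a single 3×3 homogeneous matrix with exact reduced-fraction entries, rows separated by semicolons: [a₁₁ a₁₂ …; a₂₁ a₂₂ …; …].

T1 = [-8/17 -15/17 0; 15/17 -8/17 0; 0 0 1]
T2·T1 = [-304/425 297/425 0; -297/425 -304/425 0; 0 0 1]
T3·…·T1 = [608/425 -594/425 0; -891/425 -912/425 0; 0 0 1]
T4·…·T1 = [608/425 -594/425 -1; -891/425 -912/425 4; 0 0 1]

T = [608/425 -594/425 -1; -891/425 -912/425 4; 0 0 1]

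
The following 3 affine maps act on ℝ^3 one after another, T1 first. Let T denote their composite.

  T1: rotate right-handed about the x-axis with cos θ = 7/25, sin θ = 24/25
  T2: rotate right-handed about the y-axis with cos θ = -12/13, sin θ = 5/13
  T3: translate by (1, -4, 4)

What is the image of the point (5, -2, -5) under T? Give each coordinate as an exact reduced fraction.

T1 rotate right-handed about the x-axis with cos θ = 7/25, sin θ = 24/25: (5, -2, -5) → (5, 106/25, -83/25)
T2 rotate right-handed about the y-axis with cos θ = -12/13, sin θ = 5/13: (5, 106/25, -83/25) → (-383/65, 106/25, 371/325)
T3 translate by (1, -4, 4): (-383/65, 106/25, 371/325) → (-318/65, 6/25, 1671/325)

T(p) = (-318/65, 6/25, 1671/325)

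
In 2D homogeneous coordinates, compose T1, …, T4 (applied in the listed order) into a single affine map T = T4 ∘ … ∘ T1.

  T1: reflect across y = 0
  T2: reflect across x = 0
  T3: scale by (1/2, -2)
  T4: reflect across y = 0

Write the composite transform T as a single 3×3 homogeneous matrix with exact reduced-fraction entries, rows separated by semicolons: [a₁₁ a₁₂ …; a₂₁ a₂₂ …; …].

T = [-1/2 0 0; 0 -2 0; 0 0 1]

T1 = [1 0 0; 0 -1 0; 0 0 1]
T2·T1 = [-1 0 0; 0 -1 0; 0 0 1]
T3·…·T1 = [-1/2 0 0; 0 2 0; 0 0 1]
T4·…·T1 = [-1/2 0 0; 0 -2 0; 0 0 1]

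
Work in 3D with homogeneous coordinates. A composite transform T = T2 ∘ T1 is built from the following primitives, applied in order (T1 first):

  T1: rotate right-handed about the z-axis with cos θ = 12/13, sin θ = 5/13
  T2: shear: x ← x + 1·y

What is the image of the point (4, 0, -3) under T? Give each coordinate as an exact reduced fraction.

T(p) = (68/13, 20/13, -3)

T1 rotate right-handed about the z-axis with cos θ = 12/13, sin θ = 5/13: (4, 0, -3) → (48/13, 20/13, -3)
T2 shear: x ← x + 1·y: (48/13, 20/13, -3) → (68/13, 20/13, -3)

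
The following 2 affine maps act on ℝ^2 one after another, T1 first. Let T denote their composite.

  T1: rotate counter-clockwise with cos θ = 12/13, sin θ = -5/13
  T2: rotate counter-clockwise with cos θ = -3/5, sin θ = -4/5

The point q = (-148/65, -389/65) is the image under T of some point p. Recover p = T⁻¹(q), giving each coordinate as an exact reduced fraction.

p = (5, 4)

T1 = [12/13 5/13 0; -5/13 12/13 0; 0 0 1]
T2·T1 = [-56/65 33/65 0; -33/65 -56/65 0; 0 0 1]
det M = 1; M⁻¹ = [-56/65 -33/65 0; 33/65 -56/65 0; 0 0 1]
M⁻¹ · (-148/65, -389/65)ᵀ = (5, 4)ᵀ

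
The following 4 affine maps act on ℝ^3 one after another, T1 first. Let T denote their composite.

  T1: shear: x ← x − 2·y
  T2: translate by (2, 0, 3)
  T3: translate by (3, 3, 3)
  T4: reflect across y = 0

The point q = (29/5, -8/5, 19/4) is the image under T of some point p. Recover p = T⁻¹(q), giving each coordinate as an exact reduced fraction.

T1 = [1 -2 0 0; 0 1 0 0; 0 0 1 0; 0 0 0 1]
T2·T1 = [1 -2 0 2; 0 1 0 0; 0 0 1 3; 0 0 0 1]
T3·…·T1 = [1 -2 0 5; 0 1 0 3; 0 0 1 6; 0 0 0 1]
T4·…·T1 = [1 -2 0 5; 0 -1 0 -3; 0 0 1 6; 0 0 0 1]
det M = -1; M⁻¹ = [1 -2 0 -11; 0 -1 0 -3; 0 0 1 -6; 0 0 0 1]
M⁻¹ · (29/5, -8/5, 19/4)ᵀ = (-2, -7/5, -5/4)ᵀ

p = (-2, -7/5, -5/4)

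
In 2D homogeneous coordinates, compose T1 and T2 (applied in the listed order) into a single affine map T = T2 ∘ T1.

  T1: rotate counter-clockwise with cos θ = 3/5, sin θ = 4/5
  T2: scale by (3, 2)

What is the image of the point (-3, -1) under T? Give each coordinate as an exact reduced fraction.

T1 rotate counter-clockwise with cos θ = 3/5, sin θ = 4/5: (-3, -1) → (-1, -3)
T2 scale by (3, 2): (-1, -3) → (-3, -6)

T(p) = (-3, -6)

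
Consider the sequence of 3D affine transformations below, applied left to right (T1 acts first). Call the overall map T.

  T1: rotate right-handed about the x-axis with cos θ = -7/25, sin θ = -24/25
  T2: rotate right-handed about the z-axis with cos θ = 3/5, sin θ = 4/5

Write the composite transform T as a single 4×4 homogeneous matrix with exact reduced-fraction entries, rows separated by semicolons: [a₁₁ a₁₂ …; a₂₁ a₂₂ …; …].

T = [3/5 28/125 -96/125 0; 4/5 -21/125 72/125 0; 0 -24/25 -7/25 0; 0 0 0 1]

T1 = [1 0 0 0; 0 -7/25 24/25 0; 0 -24/25 -7/25 0; 0 0 0 1]
T2·T1 = [3/5 28/125 -96/125 0; 4/5 -21/125 72/125 0; 0 -24/25 -7/25 0; 0 0 0 1]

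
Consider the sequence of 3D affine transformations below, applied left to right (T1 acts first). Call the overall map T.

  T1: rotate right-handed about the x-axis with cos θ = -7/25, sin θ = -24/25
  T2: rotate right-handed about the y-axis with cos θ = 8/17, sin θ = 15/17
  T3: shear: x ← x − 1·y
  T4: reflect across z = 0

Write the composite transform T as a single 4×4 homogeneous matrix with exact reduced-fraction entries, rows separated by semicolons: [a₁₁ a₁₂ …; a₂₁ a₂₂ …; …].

T = [8/17 -241/425 -513/425 0; 0 -7/25 24/25 0; 15/17 192/425 56/425 0; 0 0 0 1]

T1 = [1 0 0 0; 0 -7/25 24/25 0; 0 -24/25 -7/25 0; 0 0 0 1]
T2·T1 = [8/17 -72/85 -21/85 0; 0 -7/25 24/25 0; -15/17 -192/425 -56/425 0; 0 0 0 1]
T3·…·T1 = [8/17 -241/425 -513/425 0; 0 -7/25 24/25 0; -15/17 -192/425 -56/425 0; 0 0 0 1]
T4·…·T1 = [8/17 -241/425 -513/425 0; 0 -7/25 24/25 0; 15/17 192/425 56/425 0; 0 0 0 1]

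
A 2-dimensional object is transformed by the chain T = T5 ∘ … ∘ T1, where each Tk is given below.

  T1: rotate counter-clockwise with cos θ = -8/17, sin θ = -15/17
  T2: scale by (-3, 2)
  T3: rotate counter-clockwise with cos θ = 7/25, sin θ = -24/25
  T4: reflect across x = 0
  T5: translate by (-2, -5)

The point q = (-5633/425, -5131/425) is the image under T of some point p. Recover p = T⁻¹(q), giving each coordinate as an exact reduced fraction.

T1 = [-8/17 15/17 0; -15/17 -8/17 0; 0 0 1]
T2·T1 = [24/17 -45/17 0; -30/17 -16/17 0; 0 0 1]
T3·…·T1 = [-552/425 -699/425 0; -786/425 968/425 0; 0 0 1]
T4·…·T1 = [552/425 699/425 0; -786/425 968/425 0; 0 0 1]
T5·…·T1 = [552/425 699/425 -2; -786/425 968/425 -5; 0 0 1]
det M = 6; M⁻¹ = [484/1275 -233/850 -1559/2550; 131/425 92/425 722/425; 0 0 1]
M⁻¹ · (-5633/425, -5131/425)ᵀ = (-7/3, -5)ᵀ

p = (-7/3, -5)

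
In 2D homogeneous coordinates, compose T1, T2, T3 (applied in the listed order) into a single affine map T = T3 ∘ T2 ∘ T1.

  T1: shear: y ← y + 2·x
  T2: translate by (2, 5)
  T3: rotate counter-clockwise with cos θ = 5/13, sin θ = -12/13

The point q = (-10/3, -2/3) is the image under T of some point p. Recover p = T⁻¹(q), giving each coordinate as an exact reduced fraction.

T1 = [1 0 0; 2 1 0; 0 0 1]
T2·T1 = [1 0 2; 2 1 5; 0 0 1]
T3·…·T1 = [29/13 12/13 70/13; -2/13 5/13 1/13; 0 0 1]
det M = 1; M⁻¹ = [5/13 -12/13 -2; 2/13 29/13 -1; 0 0 1]
M⁻¹ · (-10/3, -2/3)ᵀ = (-8/3, -3)ᵀ

p = (-8/3, -3)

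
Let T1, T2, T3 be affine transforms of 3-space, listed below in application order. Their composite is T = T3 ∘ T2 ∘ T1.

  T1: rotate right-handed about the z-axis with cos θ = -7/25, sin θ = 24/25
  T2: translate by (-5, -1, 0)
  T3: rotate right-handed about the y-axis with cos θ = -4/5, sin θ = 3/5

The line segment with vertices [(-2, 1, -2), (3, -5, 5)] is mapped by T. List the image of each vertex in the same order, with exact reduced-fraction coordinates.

image vertices: (78/25, -16/5, 121/25), (479/125, 82/25, -422/125)

T1 rotate right-handed about the z-axis with cos θ = -7/25, sin θ = 24/25: (-2, 1, -2) → (-2/5, -11/5, -2); (3, -5, 5) → (99/25, 107/25, 5)
T2 translate by (-5, -1, 0): (-2/5, -11/5, -2) → (-27/5, -16/5, -2); (99/25, 107/25, 5) → (-26/25, 82/25, 5)
T3 rotate right-handed about the y-axis with cos θ = -4/5, sin θ = 3/5: (-27/5, -16/5, -2) → (78/25, -16/5, 121/25); (-26/25, 82/25, 5) → (479/125, 82/25, -422/125)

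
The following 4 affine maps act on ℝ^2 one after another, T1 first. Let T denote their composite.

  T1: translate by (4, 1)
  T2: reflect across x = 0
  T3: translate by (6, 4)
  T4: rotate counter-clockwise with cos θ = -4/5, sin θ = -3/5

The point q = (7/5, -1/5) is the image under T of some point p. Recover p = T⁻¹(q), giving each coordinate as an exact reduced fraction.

T1 = [1 0 4; 0 1 1; 0 0 1]
T2·T1 = [-1 0 -4; 0 1 1; 0 0 1]
T3·…·T1 = [-1 0 2; 0 1 5; 0 0 1]
T4·…·T1 = [4/5 3/5 7/5; 3/5 -4/5 -26/5; 0 0 1]
det M = -1; M⁻¹ = [4/5 3/5 2; 3/5 -4/5 -5; 0 0 1]
M⁻¹ · (7/5, -1/5)ᵀ = (3, -4)ᵀ

p = (3, -4)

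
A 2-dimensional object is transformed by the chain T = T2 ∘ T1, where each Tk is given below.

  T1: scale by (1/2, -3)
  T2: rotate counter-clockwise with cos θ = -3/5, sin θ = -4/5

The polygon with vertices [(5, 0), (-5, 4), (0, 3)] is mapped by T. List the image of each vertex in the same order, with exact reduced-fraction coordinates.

image vertices: (-3/2, -2), (-81/10, 46/5), (-36/5, 27/5)

T1 scale by (1/2, -3): (5, 0) → (5/2, 0); (-5, 4) → (-5/2, -12); (0, 3) → (0, -9)
T2 rotate counter-clockwise with cos θ = -3/5, sin θ = -4/5: (5/2, 0) → (-3/2, -2); (-5/2, -12) → (-81/10, 46/5); (0, -9) → (-36/5, 27/5)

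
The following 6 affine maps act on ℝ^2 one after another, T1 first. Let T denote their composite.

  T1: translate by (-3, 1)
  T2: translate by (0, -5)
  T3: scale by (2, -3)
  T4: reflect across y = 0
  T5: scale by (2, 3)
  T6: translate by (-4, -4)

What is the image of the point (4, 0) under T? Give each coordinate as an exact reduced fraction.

T1 translate by (-3, 1): (4, 0) → (1, 1)
T2 translate by (0, -5): (1, 1) → (1, -4)
T3 scale by (2, -3): (1, -4) → (2, 12)
T4 reflect across y = 0: (2, 12) → (2, -12)
T5 scale by (2, 3): (2, -12) → (4, -36)
T6 translate by (-4, -4): (4, -36) → (0, -40)

T(p) = (0, -40)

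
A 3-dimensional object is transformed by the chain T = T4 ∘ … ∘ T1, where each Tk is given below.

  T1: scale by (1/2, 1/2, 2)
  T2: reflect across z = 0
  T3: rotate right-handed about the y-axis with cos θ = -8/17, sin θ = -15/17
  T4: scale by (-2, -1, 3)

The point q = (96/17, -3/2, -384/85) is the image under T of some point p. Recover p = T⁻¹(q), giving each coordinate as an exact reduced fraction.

T1 = [1/2 0 0 0; 0 1/2 0 0; 0 0 2 0; 0 0 0 1]
T2·T1 = [1/2 0 0 0; 0 1/2 0 0; 0 0 -2 0; 0 0 0 1]
T3·…·T1 = [-4/17 0 30/17 0; 0 1/2 0 0; 15/34 0 16/17 0; 0 0 0 1]
T4·…·T1 = [8/17 0 -60/17 0; 0 -1/2 0 0; 45/34 0 48/17 0; 0 0 0 1]
det M = -3; M⁻¹ = [8/17 0 10/17 0; 0 -2 0 0; -15/68 0 4/51 0; 0 0 0 1]
M⁻¹ · (96/17, -3/2, -384/85)ᵀ = (0, 3, -8/5)ᵀ

p = (0, 3, -8/5)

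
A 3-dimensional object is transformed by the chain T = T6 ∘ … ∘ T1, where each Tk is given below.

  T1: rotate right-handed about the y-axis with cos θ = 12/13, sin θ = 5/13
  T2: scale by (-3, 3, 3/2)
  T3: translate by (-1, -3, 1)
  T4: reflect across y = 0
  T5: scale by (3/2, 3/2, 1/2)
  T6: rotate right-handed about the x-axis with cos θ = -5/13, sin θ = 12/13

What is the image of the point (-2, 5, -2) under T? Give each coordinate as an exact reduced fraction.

T1 rotate right-handed about the y-axis with cos θ = 12/13, sin θ = 5/13: (-2, 5, -2) → (-34/13, 5, -14/13)
T2 scale by (-3, 3, 3/2): (-34/13, 5, -14/13) → (102/13, 15, -21/13)
T3 translate by (-1, -3, 1): (102/13, 15, -21/13) → (89/13, 12, -8/13)
T4 reflect across y = 0: (89/13, 12, -8/13) → (89/13, -12, -8/13)
T5 scale by (3/2, 3/2, 1/2): (89/13, -12, -8/13) → (267/26, -18, -4/13)
T6 rotate right-handed about the x-axis with cos θ = -5/13, sin θ = 12/13: (267/26, -18, -4/13) → (267/26, 1218/169, -2788/169)

T(p) = (267/26, 1218/169, -2788/169)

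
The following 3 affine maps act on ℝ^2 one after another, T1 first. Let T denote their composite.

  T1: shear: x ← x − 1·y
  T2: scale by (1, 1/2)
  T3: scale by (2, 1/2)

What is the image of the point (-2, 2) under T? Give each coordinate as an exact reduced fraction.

T1 shear: x ← x − 1·y: (-2, 2) → (-4, 2)
T2 scale by (1, 1/2): (-4, 2) → (-4, 1)
T3 scale by (2, 1/2): (-4, 1) → (-8, 1/2)

T(p) = (-8, 1/2)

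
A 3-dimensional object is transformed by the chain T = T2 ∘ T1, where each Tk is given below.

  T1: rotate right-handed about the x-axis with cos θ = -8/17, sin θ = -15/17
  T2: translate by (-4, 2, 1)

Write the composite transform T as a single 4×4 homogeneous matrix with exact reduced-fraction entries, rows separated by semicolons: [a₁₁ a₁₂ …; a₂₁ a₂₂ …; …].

T1 = [1 0 0 0; 0 -8/17 15/17 0; 0 -15/17 -8/17 0; 0 0 0 1]
T2·T1 = [1 0 0 -4; 0 -8/17 15/17 2; 0 -15/17 -8/17 1; 0 0 0 1]

T = [1 0 0 -4; 0 -8/17 15/17 2; 0 -15/17 -8/17 1; 0 0 0 1]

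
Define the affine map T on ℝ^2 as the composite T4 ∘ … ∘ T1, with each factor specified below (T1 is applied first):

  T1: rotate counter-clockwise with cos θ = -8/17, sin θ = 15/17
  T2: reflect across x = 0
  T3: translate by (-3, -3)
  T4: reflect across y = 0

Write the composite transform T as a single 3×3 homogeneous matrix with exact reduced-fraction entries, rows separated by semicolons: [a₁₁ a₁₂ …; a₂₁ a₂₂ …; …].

T1 = [-8/17 -15/17 0; 15/17 -8/17 0; 0 0 1]
T2·T1 = [8/17 15/17 0; 15/17 -8/17 0; 0 0 1]
T3·…·T1 = [8/17 15/17 -3; 15/17 -8/17 -3; 0 0 1]
T4·…·T1 = [8/17 15/17 -3; -15/17 8/17 3; 0 0 1]

T = [8/17 15/17 -3; -15/17 8/17 3; 0 0 1]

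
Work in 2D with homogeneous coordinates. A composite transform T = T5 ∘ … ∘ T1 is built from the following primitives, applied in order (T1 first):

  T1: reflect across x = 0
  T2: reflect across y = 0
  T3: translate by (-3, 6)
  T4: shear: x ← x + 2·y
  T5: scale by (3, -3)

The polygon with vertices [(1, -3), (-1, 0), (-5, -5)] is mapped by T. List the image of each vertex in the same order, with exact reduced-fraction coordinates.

image vertices: (42, -27), (30, -18), (72, -33)

T1 reflect across x = 0: (1, -3) → (-1, -3); (-1, 0) → (1, 0); (-5, -5) → (5, -5)
T2 reflect across y = 0: (-1, -3) → (-1, 3); (1, 0) → (1, 0); (5, -5) → (5, 5)
T3 translate by (-3, 6): (-1, 3) → (-4, 9); (1, 0) → (-2, 6); (5, 5) → (2, 11)
T4 shear: x ← x + 2·y: (-4, 9) → (14, 9); (-2, 6) → (10, 6); (2, 11) → (24, 11)
T5 scale by (3, -3): (14, 9) → (42, -27); (10, 6) → (30, -18); (24, 11) → (72, -33)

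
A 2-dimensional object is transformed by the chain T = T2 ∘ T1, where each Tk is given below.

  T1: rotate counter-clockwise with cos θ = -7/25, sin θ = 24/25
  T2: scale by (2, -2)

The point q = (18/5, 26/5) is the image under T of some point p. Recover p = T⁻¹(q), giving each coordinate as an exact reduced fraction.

T1 = [-7/25 -24/25 0; 24/25 -7/25 0; 0 0 1]
T2·T1 = [-14/25 -48/25 0; -48/25 14/25 0; 0 0 1]
det M = -4; M⁻¹ = [-7/50 -12/25 0; -12/25 7/50 0; 0 0 1]
M⁻¹ · (18/5, 26/5)ᵀ = (-3, -1)ᵀ

p = (-3, -1)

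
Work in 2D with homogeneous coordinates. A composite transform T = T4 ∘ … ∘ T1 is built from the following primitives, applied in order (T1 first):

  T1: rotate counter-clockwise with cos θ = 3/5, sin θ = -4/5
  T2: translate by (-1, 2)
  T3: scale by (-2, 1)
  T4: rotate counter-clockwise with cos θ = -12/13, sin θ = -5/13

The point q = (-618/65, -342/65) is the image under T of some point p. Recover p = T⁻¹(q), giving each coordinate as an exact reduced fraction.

p = (-2, -4)

T1 = [3/5 4/5 0; -4/5 3/5 0; 0 0 1]
T2·T1 = [3/5 4/5 -1; -4/5 3/5 2; 0 0 1]
T3·…·T1 = [-6/5 -8/5 2; -4/5 3/5 2; 0 0 1]
T4·…·T1 = [4/5 111/65 -14/13; 6/5 4/65 -34/13; 0 0 1]
det M = -2; M⁻¹ = [-2/65 111/130 11/5; 3/5 -2/5 -2/5; 0 0 1]
M⁻¹ · (-618/65, -342/65)ᵀ = (-2, -4)ᵀ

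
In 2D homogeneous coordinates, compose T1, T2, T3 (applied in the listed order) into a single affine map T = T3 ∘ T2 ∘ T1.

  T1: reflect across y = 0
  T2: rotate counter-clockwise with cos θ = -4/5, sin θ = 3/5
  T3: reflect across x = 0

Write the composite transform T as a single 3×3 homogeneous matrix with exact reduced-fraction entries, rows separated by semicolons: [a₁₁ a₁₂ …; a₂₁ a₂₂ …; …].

T = [4/5 -3/5 0; 3/5 4/5 0; 0 0 1]

T1 = [1 0 0; 0 -1 0; 0 0 1]
T2·T1 = [-4/5 3/5 0; 3/5 4/5 0; 0 0 1]
T3·…·T1 = [4/5 -3/5 0; 3/5 4/5 0; 0 0 1]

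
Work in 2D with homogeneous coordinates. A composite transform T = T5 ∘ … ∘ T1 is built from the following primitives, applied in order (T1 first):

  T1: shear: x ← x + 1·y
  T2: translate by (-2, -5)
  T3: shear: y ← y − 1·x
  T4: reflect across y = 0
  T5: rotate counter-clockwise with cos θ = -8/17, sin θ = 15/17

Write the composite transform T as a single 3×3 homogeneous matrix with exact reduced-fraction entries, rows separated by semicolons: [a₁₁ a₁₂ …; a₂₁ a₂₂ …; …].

T = [-23/17 -8/17 -29/17; 7/17 15/17 -54/17; 0 0 1]

T1 = [1 1 0; 0 1 0; 0 0 1]
T2·T1 = [1 1 -2; 0 1 -5; 0 0 1]
T3·…·T1 = [1 1 -2; -1 0 -3; 0 0 1]
T4·…·T1 = [1 1 -2; 1 0 3; 0 0 1]
T5·…·T1 = [-23/17 -8/17 -29/17; 7/17 15/17 -54/17; 0 0 1]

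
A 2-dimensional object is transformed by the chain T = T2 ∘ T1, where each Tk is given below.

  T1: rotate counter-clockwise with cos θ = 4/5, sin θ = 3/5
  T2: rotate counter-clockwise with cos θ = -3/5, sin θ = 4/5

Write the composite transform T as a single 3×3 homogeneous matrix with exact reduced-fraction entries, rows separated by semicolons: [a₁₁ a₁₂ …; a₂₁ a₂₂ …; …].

T1 = [4/5 -3/5 0; 3/5 4/5 0; 0 0 1]
T2·T1 = [-24/25 -7/25 0; 7/25 -24/25 0; 0 0 1]

T = [-24/25 -7/25 0; 7/25 -24/25 0; 0 0 1]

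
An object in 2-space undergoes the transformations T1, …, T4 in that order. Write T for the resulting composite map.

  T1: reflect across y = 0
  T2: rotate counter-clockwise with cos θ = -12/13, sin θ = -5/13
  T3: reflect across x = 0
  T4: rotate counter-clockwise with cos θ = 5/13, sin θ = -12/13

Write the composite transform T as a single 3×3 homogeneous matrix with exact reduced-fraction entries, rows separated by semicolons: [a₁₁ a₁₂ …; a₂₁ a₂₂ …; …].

T1 = [1 0 0; 0 -1 0; 0 0 1]
T2·T1 = [-12/13 -5/13 0; -5/13 12/13 0; 0 0 1]
T3·…·T1 = [12/13 5/13 0; -5/13 12/13 0; 0 0 1]
T4·…·T1 = [0 1 0; -1 0 0; 0 0 1]

T = [0 1 0; -1 0 0; 0 0 1]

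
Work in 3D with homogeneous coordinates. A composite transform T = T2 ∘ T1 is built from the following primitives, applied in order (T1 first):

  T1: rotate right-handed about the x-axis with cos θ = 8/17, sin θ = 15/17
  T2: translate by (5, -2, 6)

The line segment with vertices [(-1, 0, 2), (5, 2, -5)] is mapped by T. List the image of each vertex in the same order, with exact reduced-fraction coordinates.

T1 rotate right-handed about the x-axis with cos θ = 8/17, sin θ = 15/17: (-1, 0, 2) → (-1, -30/17, 16/17); (5, 2, -5) → (5, 91/17, -10/17)
T2 translate by (5, -2, 6): (-1, -30/17, 16/17) → (4, -64/17, 118/17); (5, 91/17, -10/17) → (10, 57/17, 92/17)

image vertices: (4, -64/17, 118/17), (10, 57/17, 92/17)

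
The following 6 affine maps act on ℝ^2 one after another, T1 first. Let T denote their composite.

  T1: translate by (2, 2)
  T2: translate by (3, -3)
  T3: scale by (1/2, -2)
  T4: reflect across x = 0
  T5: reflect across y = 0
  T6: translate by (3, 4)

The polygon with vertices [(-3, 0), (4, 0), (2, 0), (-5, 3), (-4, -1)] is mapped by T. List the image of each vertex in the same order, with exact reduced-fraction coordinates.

T1 translate by (2, 2): (-3, 0) → (-1, 2); (4, 0) → (6, 2); (2, 0) → (4, 2); (-5, 3) → (-3, 5); (-4, -1) → (-2, 1)
T2 translate by (3, -3): (-1, 2) → (2, -1); (6, 2) → (9, -1); (4, 2) → (7, -1); (-3, 5) → (0, 2); (-2, 1) → (1, -2)
T3 scale by (1/2, -2): (2, -1) → (1, 2); (9, -1) → (9/2, 2); (7, -1) → (7/2, 2); (0, 2) → (0, -4); (1, -2) → (1/2, 4)
T4 reflect across x = 0: (1, 2) → (-1, 2); (9/2, 2) → (-9/2, 2); (7/2, 2) → (-7/2, 2); (0, -4) → (0, -4); (1/2, 4) → (-1/2, 4)
T5 reflect across y = 0: (-1, 2) → (-1, -2); (-9/2, 2) → (-9/2, -2); (-7/2, 2) → (-7/2, -2); (0, -4) → (0, 4); (-1/2, 4) → (-1/2, -4)
T6 translate by (3, 4): (-1, -2) → (2, 2); (-9/2, -2) → (-3/2, 2); (-7/2, -2) → (-1/2, 2); (0, 4) → (3, 8); (-1/2, -4) → (5/2, 0)

image vertices: (2, 2), (-3/2, 2), (-1/2, 2), (3, 8), (5/2, 0)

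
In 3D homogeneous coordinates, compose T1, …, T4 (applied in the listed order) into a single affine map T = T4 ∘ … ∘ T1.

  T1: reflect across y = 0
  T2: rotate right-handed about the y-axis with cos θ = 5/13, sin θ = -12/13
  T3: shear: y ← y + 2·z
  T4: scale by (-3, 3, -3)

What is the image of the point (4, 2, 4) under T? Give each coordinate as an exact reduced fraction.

T1 reflect across y = 0: (4, 2, 4) → (4, -2, 4)
T2 rotate right-handed about the y-axis with cos θ = 5/13, sin θ = -12/13: (4, -2, 4) → (-28/13, -2, 68/13)
T3 shear: y ← y + 2·z: (-28/13, -2, 68/13) → (-28/13, 110/13, 68/13)
T4 scale by (-3, 3, -3): (-28/13, 110/13, 68/13) → (84/13, 330/13, -204/13)

T(p) = (84/13, 330/13, -204/13)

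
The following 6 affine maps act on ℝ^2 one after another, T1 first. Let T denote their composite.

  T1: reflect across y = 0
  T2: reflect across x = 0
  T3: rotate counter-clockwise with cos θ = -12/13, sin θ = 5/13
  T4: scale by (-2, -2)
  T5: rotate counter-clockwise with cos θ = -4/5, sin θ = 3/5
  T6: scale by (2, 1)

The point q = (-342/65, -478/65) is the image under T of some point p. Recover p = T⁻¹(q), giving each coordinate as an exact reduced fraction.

T1 = [1 0 0; 0 -1 0; 0 0 1]
T2·T1 = [-1 0 0; 0 -1 0; 0 0 1]
T3·…·T1 = [12/13 5/13 0; -5/13 12/13 0; 0 0 1]
T4·…·T1 = [-24/13 -10/13 0; 10/13 -24/13 0; 0 0 1]
T5·…·T1 = [66/65 112/65 0; -112/65 66/65 0; 0 0 1]
T6·…·T1 = [132/65 224/65 0; -112/65 66/65 0; 0 0 1]
det M = 8; M⁻¹ = [33/260 -28/65 0; 14/65 33/130 0; 0 0 1]
M⁻¹ · (-342/65, -478/65)ᵀ = (5/2, -3)ᵀ

p = (5/2, -3)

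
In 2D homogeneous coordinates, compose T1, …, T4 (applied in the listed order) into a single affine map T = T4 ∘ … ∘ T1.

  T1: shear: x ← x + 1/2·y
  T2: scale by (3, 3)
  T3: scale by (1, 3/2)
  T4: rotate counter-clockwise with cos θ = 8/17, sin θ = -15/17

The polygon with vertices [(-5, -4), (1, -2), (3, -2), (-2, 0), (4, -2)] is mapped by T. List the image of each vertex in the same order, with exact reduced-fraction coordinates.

T1 shear: x ← x + 1/2·y: (-5, -4) → (-7, -4); (1, -2) → (0, -2); (3, -2) → (2, -2); (-2, 0) → (-2, 0); (4, -2) → (3, -2)
T2 scale by (3, 3): (-7, -4) → (-21, -12); (0, -2) → (0, -6); (2, -2) → (6, -6); (-2, 0) → (-6, 0); (3, -2) → (9, -6)
T3 scale by (1, 3/2): (-21, -12) → (-21, -18); (0, -6) → (0, -9); (6, -6) → (6, -9); (-6, 0) → (-6, 0); (9, -6) → (9, -9)
T4 rotate counter-clockwise with cos θ = 8/17, sin θ = -15/17: (-21, -18) → (-438/17, 171/17); (0, -9) → (-135/17, -72/17); (6, -9) → (-87/17, -162/17); (-6, 0) → (-48/17, 90/17); (9, -9) → (-63/17, -207/17)

image vertices: (-438/17, 171/17), (-135/17, -72/17), (-87/17, -162/17), (-48/17, 90/17), (-63/17, -207/17)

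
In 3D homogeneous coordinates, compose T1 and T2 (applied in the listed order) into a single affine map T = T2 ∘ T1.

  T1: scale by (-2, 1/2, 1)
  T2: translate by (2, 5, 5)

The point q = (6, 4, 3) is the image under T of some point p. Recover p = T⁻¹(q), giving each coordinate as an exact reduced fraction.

p = (-2, -2, -2)

T1 = [-2 0 0 0; 0 1/2 0 0; 0 0 1 0; 0 0 0 1]
T2·T1 = [-2 0 0 2; 0 1/2 0 5; 0 0 1 5; 0 0 0 1]
det M = -1; M⁻¹ = [-1/2 0 0 1; 0 2 0 -10; 0 0 1 -5; 0 0 0 1]
M⁻¹ · (6, 4, 3)ᵀ = (-2, -2, -2)ᵀ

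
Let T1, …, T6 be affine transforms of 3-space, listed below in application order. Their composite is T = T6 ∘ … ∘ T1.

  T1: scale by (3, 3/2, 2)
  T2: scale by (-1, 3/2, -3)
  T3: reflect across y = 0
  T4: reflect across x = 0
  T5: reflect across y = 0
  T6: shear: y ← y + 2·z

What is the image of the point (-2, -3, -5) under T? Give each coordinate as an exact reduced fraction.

T1 scale by (3, 3/2, 2): (-2, -3, -5) → (-6, -9/2, -10)
T2 scale by (-1, 3/2, -3): (-6, -9/2, -10) → (6, -27/4, 30)
T3 reflect across y = 0: (6, -27/4, 30) → (6, 27/4, 30)
T4 reflect across x = 0: (6, 27/4, 30) → (-6, 27/4, 30)
T5 reflect across y = 0: (-6, 27/4, 30) → (-6, -27/4, 30)
T6 shear: y ← y + 2·z: (-6, -27/4, 30) → (-6, 213/4, 30)

T(p) = (-6, 213/4, 30)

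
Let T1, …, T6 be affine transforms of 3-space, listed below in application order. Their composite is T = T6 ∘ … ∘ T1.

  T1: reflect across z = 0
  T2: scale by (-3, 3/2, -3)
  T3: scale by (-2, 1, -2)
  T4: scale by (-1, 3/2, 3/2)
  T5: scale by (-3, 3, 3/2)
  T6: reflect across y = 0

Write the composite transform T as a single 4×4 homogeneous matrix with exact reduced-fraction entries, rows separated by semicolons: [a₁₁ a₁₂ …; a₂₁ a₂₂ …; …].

T = [18 0 0 0; 0 -27/4 0 0; 0 0 -27/2 0; 0 0 0 1]

T1 = [1 0 0 0; 0 1 0 0; 0 0 -1 0; 0 0 0 1]
T2·T1 = [-3 0 0 0; 0 3/2 0 0; 0 0 3 0; 0 0 0 1]
T3·…·T1 = [6 0 0 0; 0 3/2 0 0; 0 0 -6 0; 0 0 0 1]
T4·…·T1 = [-6 0 0 0; 0 9/4 0 0; 0 0 -9 0; 0 0 0 1]
T5·…·T1 = [18 0 0 0; 0 27/4 0 0; 0 0 -27/2 0; 0 0 0 1]
T6·…·T1 = [18 0 0 0; 0 -27/4 0 0; 0 0 -27/2 0; 0 0 0 1]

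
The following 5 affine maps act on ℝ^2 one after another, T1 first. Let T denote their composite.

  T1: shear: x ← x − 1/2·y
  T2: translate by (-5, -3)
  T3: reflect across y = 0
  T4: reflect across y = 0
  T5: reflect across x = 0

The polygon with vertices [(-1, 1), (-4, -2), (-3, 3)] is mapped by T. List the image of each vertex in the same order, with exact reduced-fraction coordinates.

image vertices: (13/2, -2), (8, -5), (19/2, 0)

T1 shear: x ← x − 1/2·y: (-1, 1) → (-3/2, 1); (-4, -2) → (-3, -2); (-3, 3) → (-9/2, 3)
T2 translate by (-5, -3): (-3/2, 1) → (-13/2, -2); (-3, -2) → (-8, -5); (-9/2, 3) → (-19/2, 0)
T3 reflect across y = 0: (-13/2, -2) → (-13/2, 2); (-8, -5) → (-8, 5); (-19/2, 0) → (-19/2, 0)
T4 reflect across y = 0: (-13/2, 2) → (-13/2, -2); (-8, 5) → (-8, -5); (-19/2, 0) → (-19/2, 0)
T5 reflect across x = 0: (-13/2, -2) → (13/2, -2); (-8, -5) → (8, -5); (-19/2, 0) → (19/2, 0)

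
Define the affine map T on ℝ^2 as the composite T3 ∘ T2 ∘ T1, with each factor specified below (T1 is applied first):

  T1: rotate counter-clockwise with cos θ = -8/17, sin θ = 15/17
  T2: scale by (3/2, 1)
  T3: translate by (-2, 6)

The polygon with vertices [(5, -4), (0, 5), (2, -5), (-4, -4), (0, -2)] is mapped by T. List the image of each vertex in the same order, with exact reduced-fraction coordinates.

image vertices: (-4/17, 209/17), (-293/34, 62/17), (109/34, 172/17), (104/17, 74/17), (11/17, 118/17)

T1 rotate counter-clockwise with cos θ = -8/17, sin θ = 15/17: (5, -4) → (20/17, 107/17); (0, 5) → (-75/17, -40/17); (2, -5) → (59/17, 70/17); (-4, -4) → (92/17, -28/17); (0, -2) → (30/17, 16/17)
T2 scale by (3/2, 1): (20/17, 107/17) → (30/17, 107/17); (-75/17, -40/17) → (-225/34, -40/17); (59/17, 70/17) → (177/34, 70/17); (92/17, -28/17) → (138/17, -28/17); (30/17, 16/17) → (45/17, 16/17)
T3 translate by (-2, 6): (30/17, 107/17) → (-4/17, 209/17); (-225/34, -40/17) → (-293/34, 62/17); (177/34, 70/17) → (109/34, 172/17); (138/17, -28/17) → (104/17, 74/17); (45/17, 16/17) → (11/17, 118/17)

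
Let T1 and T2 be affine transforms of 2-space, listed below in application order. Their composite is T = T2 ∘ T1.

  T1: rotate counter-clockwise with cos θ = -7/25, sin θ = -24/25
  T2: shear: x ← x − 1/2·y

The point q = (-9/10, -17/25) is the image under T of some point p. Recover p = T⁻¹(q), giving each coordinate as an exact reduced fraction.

p = (1, -1)

T1 = [-7/25 24/25 0; -24/25 -7/25 0; 0 0 1]
T2·T1 = [1/5 11/10 0; -24/25 -7/25 0; 0 0 1]
det M = 1; M⁻¹ = [-7/25 -11/10 0; 24/25 1/5 0; 0 0 1]
M⁻¹ · (-9/10, -17/25)ᵀ = (1, -1)ᵀ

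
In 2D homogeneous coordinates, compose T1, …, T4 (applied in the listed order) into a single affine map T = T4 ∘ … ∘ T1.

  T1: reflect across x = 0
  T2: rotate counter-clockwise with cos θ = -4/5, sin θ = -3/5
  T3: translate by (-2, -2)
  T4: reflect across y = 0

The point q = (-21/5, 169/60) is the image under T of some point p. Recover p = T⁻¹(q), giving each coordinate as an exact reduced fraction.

p = (-9/4, -2/3)

T1 = [-1 0 0; 0 1 0; 0 0 1]
T2·T1 = [4/5 3/5 0; 3/5 -4/5 0; 0 0 1]
T3·…·T1 = [4/5 3/5 -2; 3/5 -4/5 -2; 0 0 1]
T4·…·T1 = [4/5 3/5 -2; -3/5 4/5 2; 0 0 1]
det M = 1; M⁻¹ = [4/5 -3/5 14/5; 3/5 4/5 -2/5; 0 0 1]
M⁻¹ · (-21/5, 169/60)ᵀ = (-9/4, -2/3)ᵀ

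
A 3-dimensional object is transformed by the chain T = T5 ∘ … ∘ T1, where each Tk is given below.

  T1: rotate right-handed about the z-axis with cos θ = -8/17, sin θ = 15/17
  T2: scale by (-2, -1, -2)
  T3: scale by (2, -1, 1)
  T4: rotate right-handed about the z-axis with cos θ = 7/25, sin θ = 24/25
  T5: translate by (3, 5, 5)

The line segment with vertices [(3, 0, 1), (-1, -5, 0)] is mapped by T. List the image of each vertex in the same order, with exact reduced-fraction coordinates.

image vertices: (51/25, 4744/425, 3), (-97/25, -5668/425, 5)

T1 rotate right-handed about the z-axis with cos θ = -8/17, sin θ = 15/17: (3, 0, 1) → (-24/17, 45/17, 1); (-1, -5, 0) → (83/17, 25/17, 0)
T2 scale by (-2, -1, -2): (-24/17, 45/17, 1) → (48/17, -45/17, -2); (83/17, 25/17, 0) → (-166/17, -25/17, 0)
T3 scale by (2, -1, 1): (48/17, -45/17, -2) → (96/17, 45/17, -2); (-166/17, -25/17, 0) → (-332/17, 25/17, 0)
T4 rotate right-handed about the z-axis with cos θ = 7/25, sin θ = 24/25: (96/17, 45/17, -2) → (-24/25, 2619/425, -2); (-332/17, 25/17, 0) → (-172/25, -7793/425, 0)
T5 translate by (3, 5, 5): (-24/25, 2619/425, -2) → (51/25, 4744/425, 3); (-172/25, -7793/425, 0) → (-97/25, -5668/425, 5)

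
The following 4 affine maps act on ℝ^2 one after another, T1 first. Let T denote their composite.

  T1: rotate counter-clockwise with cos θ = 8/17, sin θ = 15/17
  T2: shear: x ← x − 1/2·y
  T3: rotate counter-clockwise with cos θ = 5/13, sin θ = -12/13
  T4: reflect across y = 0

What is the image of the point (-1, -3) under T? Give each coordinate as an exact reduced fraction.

T1 rotate counter-clockwise with cos θ = 8/17, sin θ = 15/17: (-1, -3) → (37/17, -39/17)
T2 shear: x ← x − 1/2·y: (37/17, -39/17) → (113/34, -39/17)
T3 rotate counter-clockwise with cos θ = 5/13, sin θ = -12/13: (113/34, -39/17) → (-371/442, -873/221)
T4 reflect across y = 0: (-371/442, -873/221) → (-371/442, 873/221)

T(p) = (-371/442, 873/221)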